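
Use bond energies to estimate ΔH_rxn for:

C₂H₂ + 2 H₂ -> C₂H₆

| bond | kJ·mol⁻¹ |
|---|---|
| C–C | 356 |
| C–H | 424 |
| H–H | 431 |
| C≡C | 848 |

ΔH ≈ −342 kJ

Bonds broken (reactants):
  C≡C: 1 × 848 = 848
  C–H: 2 × 424 = 848
  H–H: 2 × 431 = 862
  Σ(broken) = 2558 kJ
Bonds formed (products):
  C–C: 1 × 356 = 356
  C–H: 6 × 424 = 2544
  Σ(formed) = 2900 kJ
ΔH = Σ(broken) − Σ(formed) = 2558 − 2900 = −342 kJ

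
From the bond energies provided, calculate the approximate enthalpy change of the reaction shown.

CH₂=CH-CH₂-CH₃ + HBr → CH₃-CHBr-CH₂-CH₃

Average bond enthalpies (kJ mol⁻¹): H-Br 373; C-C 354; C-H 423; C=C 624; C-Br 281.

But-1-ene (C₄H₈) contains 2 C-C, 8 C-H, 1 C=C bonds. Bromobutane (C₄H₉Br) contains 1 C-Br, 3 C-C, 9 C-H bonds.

ΔH ≈ −61 kJ

Bonds broken (reactants):
  C-C: 2 × 354 = 708
  C-H: 8 × 423 = 3384
  C=C: 1 × 624 = 624
  H-Br: 1 × 373 = 373
  Σ(broken) = 5089 kJ
Bonds formed (products):
  C-Br: 1 × 281 = 281
  C-C: 3 × 354 = 1062
  C-H: 9 × 423 = 3807
  Σ(formed) = 5150 kJ
ΔH = Σ(broken) − Σ(formed) = 5089 − 5150 = −61 kJ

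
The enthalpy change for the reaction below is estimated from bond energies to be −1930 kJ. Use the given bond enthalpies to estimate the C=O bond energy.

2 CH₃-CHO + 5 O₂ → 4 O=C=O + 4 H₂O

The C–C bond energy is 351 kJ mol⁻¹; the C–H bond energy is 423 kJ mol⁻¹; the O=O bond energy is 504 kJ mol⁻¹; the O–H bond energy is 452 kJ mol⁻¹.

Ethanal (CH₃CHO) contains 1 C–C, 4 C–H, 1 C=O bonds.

Let D be the C=O bond energy.
Σ(broken) = 2×351 + 8×423 + 2×D + 5×504 = 6606 + 2D
Σ(formed) = 8×D + 8×452 = 3616 + 8D
ΔH = Σ(broken) − Σ(formed) = (6606 + 2D) − (3616 + 8D) = +2990 − 6D
Setting this equal to −1930 kJ gives 6D = 4920, so D = 820 kJ/mol.

D(C=O) ≈ 820 kJ/mol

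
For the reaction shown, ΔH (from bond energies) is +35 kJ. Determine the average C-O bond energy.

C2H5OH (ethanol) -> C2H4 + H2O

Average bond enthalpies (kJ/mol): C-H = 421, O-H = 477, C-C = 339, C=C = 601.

Let D be the C-O bond energy.
Σ(broken) = 1×339 + 5×421 + 1×D + 1×477 = 2921 + D
Σ(formed) = 4×421 + 1×601 + 2×477 = 3239
ΔH = Σ(broken) − Σ(formed) = (2921 + D) − (3239) = −318 + D
Setting this equal to +35 kJ gives D = 353 kJ/mol.

D(C-O) ≈ 353 kJ/mol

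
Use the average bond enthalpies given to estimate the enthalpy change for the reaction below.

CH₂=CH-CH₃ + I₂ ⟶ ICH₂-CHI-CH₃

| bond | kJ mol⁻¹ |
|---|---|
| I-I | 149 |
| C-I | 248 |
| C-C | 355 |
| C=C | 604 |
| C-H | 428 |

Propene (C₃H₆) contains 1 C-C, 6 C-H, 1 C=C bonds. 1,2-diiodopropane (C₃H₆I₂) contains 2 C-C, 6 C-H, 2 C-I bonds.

Bonds broken (reactants):
  C-C: 1 × 355 = 355
  C-H: 6 × 428 = 2568
  C=C: 1 × 604 = 604
  I-I: 1 × 149 = 149
  Σ(broken) = 3676 kJ
Bonds formed (products):
  C-C: 2 × 355 = 710
  C-H: 6 × 428 = 2568
  C-I: 2 × 248 = 496
  Σ(formed) = 3774 kJ
ΔH = Σ(broken) − Σ(formed) = 3676 − 3774 = −98 kJ

ΔH ≈ −98 kJ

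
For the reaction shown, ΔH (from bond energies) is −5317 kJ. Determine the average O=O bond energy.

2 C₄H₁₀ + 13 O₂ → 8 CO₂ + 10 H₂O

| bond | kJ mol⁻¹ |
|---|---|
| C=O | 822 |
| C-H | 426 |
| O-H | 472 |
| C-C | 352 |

Let D be the O=O bond energy.
Σ(broken) = 6×352 + 20×426 + 13×D = 10632 + 13D
Σ(formed) = 16×822 + 20×472 = 22592
ΔH = Σ(broken) − Σ(formed) = (10632 + 13D) − (22592) = −11960 + 13D
Setting this equal to −5317 kJ gives 13D = 6643, so D = 511 kJ/mol.

D(O=O) ≈ 511 kJ/mol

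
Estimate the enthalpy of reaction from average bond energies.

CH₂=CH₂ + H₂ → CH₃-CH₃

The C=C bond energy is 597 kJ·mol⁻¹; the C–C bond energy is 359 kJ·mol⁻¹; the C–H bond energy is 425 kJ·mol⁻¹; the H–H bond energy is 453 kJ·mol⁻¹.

Bonds broken (reactants):
  C–H: 4 × 425 = 1700
  C=C: 1 × 597 = 597
  H–H: 1 × 453 = 453
  Σ(broken) = 2750 kJ
Bonds formed (products):
  C–C: 1 × 359 = 359
  C–H: 6 × 425 = 2550
  Σ(formed) = 2909 kJ
ΔH = Σ(broken) − Σ(formed) = 2750 − 2909 = −159 kJ

ΔH ≈ −159 kJ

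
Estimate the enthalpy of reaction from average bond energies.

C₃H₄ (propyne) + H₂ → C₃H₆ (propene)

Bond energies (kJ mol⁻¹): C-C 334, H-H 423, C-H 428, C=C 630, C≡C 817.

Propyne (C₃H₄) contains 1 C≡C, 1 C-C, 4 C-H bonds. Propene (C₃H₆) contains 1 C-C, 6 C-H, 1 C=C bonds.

Bonds broken (reactants):
  C≡C: 1 × 817 = 817
  C-C: 1 × 334 = 334
  C-H: 4 × 428 = 1712
  H-H: 1 × 423 = 423
  Σ(broken) = 3286 kJ
Bonds formed (products):
  C-C: 1 × 334 = 334
  C-H: 6 × 428 = 2568
  C=C: 1 × 630 = 630
  Σ(formed) = 3532 kJ
ΔH = Σ(broken) − Σ(formed) = 3286 − 3532 = −246 kJ

ΔH ≈ −246 kJ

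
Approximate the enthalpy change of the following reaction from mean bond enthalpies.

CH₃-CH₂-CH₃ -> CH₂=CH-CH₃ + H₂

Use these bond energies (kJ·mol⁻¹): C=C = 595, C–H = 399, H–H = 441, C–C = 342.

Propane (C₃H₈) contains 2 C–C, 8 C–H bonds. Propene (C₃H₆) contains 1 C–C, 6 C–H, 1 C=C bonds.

Bonds broken (reactants):
  C–C: 2 × 342 = 684
  C–H: 8 × 399 = 3192
  Σ(broken) = 3876 kJ
Bonds formed (products):
  C–C: 1 × 342 = 342
  C–H: 6 × 399 = 2394
  C=C: 1 × 595 = 595
  H–H: 1 × 441 = 441
  Σ(formed) = 3772 kJ
ΔH = Σ(broken) − Σ(formed) = 3876 − 3772 = +104 kJ

ΔH ≈ +104 kJ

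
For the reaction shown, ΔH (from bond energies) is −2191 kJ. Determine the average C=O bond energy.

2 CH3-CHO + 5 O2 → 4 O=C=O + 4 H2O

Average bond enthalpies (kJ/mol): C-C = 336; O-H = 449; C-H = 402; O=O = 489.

Let D be the C=O bond energy.
Σ(broken) = 2×336 + 8×402 + 2×D + 5×489 = 6333 + 2D
Σ(formed) = 8×D + 8×449 = 3592 + 8D
ΔH = Σ(broken) − Σ(formed) = (6333 + 2D) − (3592 + 8D) = +2741 − 6D
Setting this equal to −2191 kJ gives 6D = 4932, so D = 822 kJ/mol.

D(C=O) ≈ 822 kJ/mol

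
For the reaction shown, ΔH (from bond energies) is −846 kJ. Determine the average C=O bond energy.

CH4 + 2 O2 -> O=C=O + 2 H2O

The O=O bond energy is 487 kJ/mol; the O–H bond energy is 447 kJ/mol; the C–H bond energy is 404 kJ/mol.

D(C=O) ≈ 824 kJ/mol

Let D be the C=O bond energy.
Σ(broken) = 4×404 + 2×487 = 2590
Σ(formed) = 2×D + 4×447 = 1788 + 2D
ΔH = Σ(broken) − Σ(formed) = (2590) − (1788 + 2D) = +802 − 2D
Setting this equal to −846 kJ gives 2D = 1648, so D = 824 kJ/mol.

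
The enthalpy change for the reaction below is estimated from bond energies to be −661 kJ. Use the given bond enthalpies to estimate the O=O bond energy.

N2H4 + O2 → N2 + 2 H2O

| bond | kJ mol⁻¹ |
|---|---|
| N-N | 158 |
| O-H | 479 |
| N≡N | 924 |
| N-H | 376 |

D(O=O) ≈ 517 kJ/mol

Let D be the O=O bond energy.
Σ(broken) = 4×376 + 1×158 + 1×D = 1662 + D
Σ(formed) = 1×924 + 4×479 = 2840
ΔH = Σ(broken) − Σ(formed) = (1662 + D) − (2840) = −1178 + D
Setting this equal to −661 kJ gives D = 517 kJ/mol.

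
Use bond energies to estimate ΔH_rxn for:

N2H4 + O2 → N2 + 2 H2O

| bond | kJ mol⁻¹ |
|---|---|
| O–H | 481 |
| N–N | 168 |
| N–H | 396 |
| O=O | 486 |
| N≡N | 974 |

ΔH ≈ −660 kJ

Bonds broken (reactants):
  N–H: 4 × 396 = 1584
  N–N: 1 × 168 = 168
  O=O: 1 × 486 = 486
  Σ(broken) = 2238 kJ
Bonds formed (products):
  N≡N: 1 × 974 = 974
  O–H: 4 × 481 = 1924
  Σ(formed) = 2898 kJ
ΔH = Σ(broken) − Σ(formed) = 2238 − 2898 = −660 kJ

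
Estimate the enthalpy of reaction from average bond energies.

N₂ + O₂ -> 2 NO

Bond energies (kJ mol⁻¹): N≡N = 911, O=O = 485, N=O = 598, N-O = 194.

ΔH ≈ +200 kJ

Bonds broken (reactants):
  N≡N: 1 × 911 = 911
  O=O: 1 × 485 = 485
  Σ(broken) = 1396 kJ
Bonds formed (products):
  N=O: 2 × 598 = 1196
  Σ(formed) = 1196 kJ
ΔH = Σ(broken) − Σ(formed) = 1396 − 1196 = +200 kJ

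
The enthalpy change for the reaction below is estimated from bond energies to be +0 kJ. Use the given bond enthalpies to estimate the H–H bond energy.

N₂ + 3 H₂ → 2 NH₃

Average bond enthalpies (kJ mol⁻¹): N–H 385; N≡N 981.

D(H–H) ≈ 443 kJ/mol

Let D be the H–H bond energy.
Σ(broken) = 3×D + 1×981 = 981 + 3D
Σ(formed) = 6×385 = 2310
ΔH = Σ(broken) − Σ(formed) = (981 + 3D) − (2310) = −1329 + 3D
Setting this equal to +0 kJ gives 3D = 1329, so D = 443 kJ/mol.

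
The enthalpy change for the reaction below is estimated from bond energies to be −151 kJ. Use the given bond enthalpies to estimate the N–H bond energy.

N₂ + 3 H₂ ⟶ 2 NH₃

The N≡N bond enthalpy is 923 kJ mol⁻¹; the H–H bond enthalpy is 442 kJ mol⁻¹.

Let D be the N–H bond energy.
Σ(broken) = 3×442 + 1×923 = 2249
Σ(formed) = 6×D = 6D
ΔH = Σ(broken) − Σ(formed) = (2249) − (6D) = +2249 − 6D
Setting this equal to −151 kJ gives 6D = 2400, so D = 400 kJ/mol.

D(N–H) ≈ 400 kJ/mol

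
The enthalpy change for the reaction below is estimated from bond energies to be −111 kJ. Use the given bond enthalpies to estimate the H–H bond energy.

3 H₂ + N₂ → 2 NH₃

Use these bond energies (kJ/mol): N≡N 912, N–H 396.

D(H–H) ≈ 451 kJ/mol

Let D be the H–H bond energy.
Σ(broken) = 3×D + 1×912 = 912 + 3D
Σ(formed) = 6×396 = 2376
ΔH = Σ(broken) − Σ(formed) = (912 + 3D) − (2376) = −1464 + 3D
Setting this equal to −111 kJ gives 3D = 1353, so D = 451 kJ/mol.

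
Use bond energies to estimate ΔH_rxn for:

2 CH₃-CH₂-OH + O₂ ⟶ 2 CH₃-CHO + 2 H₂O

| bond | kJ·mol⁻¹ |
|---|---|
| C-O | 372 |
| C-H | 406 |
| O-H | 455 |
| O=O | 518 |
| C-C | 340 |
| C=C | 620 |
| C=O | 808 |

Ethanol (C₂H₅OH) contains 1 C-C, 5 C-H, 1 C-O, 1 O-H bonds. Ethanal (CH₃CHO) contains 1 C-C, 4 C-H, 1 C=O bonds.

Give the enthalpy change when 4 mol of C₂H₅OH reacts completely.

Bonds broken (reactants):
  C-C: 2 × 340 = 680
  C-H: 10 × 406 = 4060
  C-O: 2 × 372 = 744
  O-H: 2 × 455 = 910
  O=O: 1 × 518 = 518
  Σ(broken) = 6912 kJ
Bonds formed (products):
  C-C: 2 × 340 = 680
  C-H: 8 × 406 = 3248
  C=O: 2 × 808 = 1616
  O-H: 4 × 455 = 1820
  Σ(formed) = 7364 kJ
ΔH = Σ(broken) − Σ(formed) = 6912 − 7364 = −452 kJ
For 2× the reaction as written: 2 × (−452) = −904 kJ

ΔH = −904 kJ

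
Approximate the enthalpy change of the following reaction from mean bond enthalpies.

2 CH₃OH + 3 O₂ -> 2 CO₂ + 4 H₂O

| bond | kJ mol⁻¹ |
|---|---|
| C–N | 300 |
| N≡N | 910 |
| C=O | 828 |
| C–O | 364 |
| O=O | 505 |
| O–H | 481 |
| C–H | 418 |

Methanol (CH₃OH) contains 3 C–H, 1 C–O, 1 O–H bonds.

Bonds broken (reactants):
  C–H: 6 × 418 = 2508
  C–O: 2 × 364 = 728
  O–H: 2 × 481 = 962
  O=O: 3 × 505 = 1515
  Σ(broken) = 5713 kJ
Bonds formed (products):
  C=O: 4 × 828 = 3312
  O–H: 8 × 481 = 3848
  Σ(formed) = 7160 kJ
ΔH = Σ(broken) − Σ(formed) = 5713 − 7160 = −1447 kJ

ΔH ≈ −1447 kJ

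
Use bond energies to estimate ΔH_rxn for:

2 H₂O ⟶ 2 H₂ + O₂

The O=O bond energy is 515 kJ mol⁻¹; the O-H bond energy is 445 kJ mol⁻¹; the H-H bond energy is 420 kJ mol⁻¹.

Bonds broken (reactants):
  O-H: 4 × 445 = 1780
  Σ(broken) = 1780 kJ
Bonds formed (products):
  H-H: 2 × 420 = 840
  O=O: 1 × 515 = 515
  Σ(formed) = 1355 kJ
ΔH = Σ(broken) − Σ(formed) = 1780 − 1355 = +425 kJ

ΔH ≈ +425 kJ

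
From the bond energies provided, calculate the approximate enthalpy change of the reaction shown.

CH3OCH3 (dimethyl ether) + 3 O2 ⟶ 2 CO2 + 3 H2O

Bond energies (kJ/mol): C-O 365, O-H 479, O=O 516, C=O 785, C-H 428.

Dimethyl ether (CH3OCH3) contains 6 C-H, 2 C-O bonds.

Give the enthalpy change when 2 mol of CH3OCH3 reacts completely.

ΔH = −2336 kJ

Bonds broken (reactants):
  C-H: 6 × 428 = 2568
  C-O: 2 × 365 = 730
  O=O: 3 × 516 = 1548
  Σ(broken) = 4846 kJ
Bonds formed (products):
  C=O: 4 × 785 = 3140
  O-H: 6 × 479 = 2874
  Σ(formed) = 6014 kJ
ΔH = Σ(broken) − Σ(formed) = 4846 − 6014 = −1168 kJ
For 2× the reaction as written: 2 × (−1168) = −2336 kJ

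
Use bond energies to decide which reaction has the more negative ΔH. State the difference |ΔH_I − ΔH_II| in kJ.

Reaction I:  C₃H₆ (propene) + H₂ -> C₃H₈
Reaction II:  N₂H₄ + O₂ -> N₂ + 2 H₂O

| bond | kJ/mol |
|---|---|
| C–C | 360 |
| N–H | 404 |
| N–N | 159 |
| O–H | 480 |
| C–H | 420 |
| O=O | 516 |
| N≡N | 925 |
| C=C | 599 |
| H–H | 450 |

Reaction I:
  Bonds broken (reactants):
    C–C: 1 × 360 = 360
    C–H: 6 × 420 = 2520
    C=C: 1 × 599 = 599
    H–H: 1 × 450 = 450
    Σ(broken) = 3929 kJ
  Bonds formed (products):
    C–C: 2 × 360 = 720
    C–H: 8 × 420 = 3360
    Σ(formed) = 4080 kJ
  ΔH_I = 3929 − 4080 = −151 kJ
Reaction II:
  Bonds broken (reactants):
    N–H: 4 × 404 = 1616
    N–N: 1 × 159 = 159
    O=O: 1 × 516 = 516
    Σ(broken) = 2291 kJ
  Bonds formed (products):
    N≡N: 1 × 925 = 925
    O–H: 4 × 480 = 1920
    Σ(formed) = 2845 kJ
  ΔH_II = 2291 − 2845 = −554 kJ
ΔH_I − ΔH_II = +403 kJ, so reaction II has the more negative ΔH; |ΔH_I − ΔH_II| = 403 kJ.

Reaction II, by 403 kJ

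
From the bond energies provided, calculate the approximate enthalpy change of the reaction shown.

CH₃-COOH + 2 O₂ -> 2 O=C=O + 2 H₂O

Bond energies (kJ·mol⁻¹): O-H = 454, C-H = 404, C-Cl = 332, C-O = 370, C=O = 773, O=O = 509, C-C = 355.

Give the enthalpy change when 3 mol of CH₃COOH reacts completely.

Bonds broken (reactants):
  C-C: 1 × 355 = 355
  C-H: 3 × 404 = 1212
  C-O: 1 × 370 = 370
  C=O: 1 × 773 = 773
  O-H: 1 × 454 = 454
  O=O: 2 × 509 = 1018
  Σ(broken) = 4182 kJ
Bonds formed (products):
  C=O: 4 × 773 = 3092
  O-H: 4 × 454 = 1816
  Σ(formed) = 4908 kJ
ΔH = Σ(broken) − Σ(formed) = 4182 − 4908 = −726 kJ
For 3× the reaction as written: 3 × (−726) = −2178 kJ

ΔH = −2178 kJ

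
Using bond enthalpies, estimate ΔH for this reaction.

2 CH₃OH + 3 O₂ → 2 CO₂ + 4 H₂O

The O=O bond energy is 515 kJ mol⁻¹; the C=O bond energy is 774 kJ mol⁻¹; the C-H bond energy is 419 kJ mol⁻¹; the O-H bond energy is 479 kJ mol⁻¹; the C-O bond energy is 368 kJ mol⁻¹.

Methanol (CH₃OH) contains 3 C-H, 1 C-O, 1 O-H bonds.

Bonds broken (reactants):
  C-H: 6 × 419 = 2514
  C-O: 2 × 368 = 736
  O-H: 2 × 479 = 958
  O=O: 3 × 515 = 1545
  Σ(broken) = 5753 kJ
Bonds formed (products):
  C=O: 4 × 774 = 3096
  O-H: 8 × 479 = 3832
  Σ(formed) = 6928 kJ
ΔH = Σ(broken) − Σ(formed) = 5753 − 6928 = −1175 kJ

ΔH ≈ −1175 kJ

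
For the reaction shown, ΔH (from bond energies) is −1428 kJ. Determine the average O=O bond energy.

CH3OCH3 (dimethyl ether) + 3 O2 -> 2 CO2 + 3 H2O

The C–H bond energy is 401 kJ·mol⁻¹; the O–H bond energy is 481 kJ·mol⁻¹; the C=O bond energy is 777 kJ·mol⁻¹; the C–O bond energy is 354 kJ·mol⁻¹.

D(O=O) ≈ 484 kJ/mol

Let D be the O=O bond energy.
Σ(broken) = 6×401 + 2×354 + 3×D = 3114 + 3D
Σ(formed) = 4×777 + 6×481 = 5994
ΔH = Σ(broken) − Σ(formed) = (3114 + 3D) − (5994) = −2880 + 3D
Setting this equal to −1428 kJ gives 3D = 1452, so D = 484 kJ/mol.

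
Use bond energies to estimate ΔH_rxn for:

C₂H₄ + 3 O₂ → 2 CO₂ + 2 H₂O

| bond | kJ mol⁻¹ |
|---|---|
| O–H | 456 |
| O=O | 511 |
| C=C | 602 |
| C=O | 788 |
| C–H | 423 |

ΔH ≈ −1149 kJ

Bonds broken (reactants):
  C–H: 4 × 423 = 1692
  C=C: 1 × 602 = 602
  O=O: 3 × 511 = 1533
  Σ(broken) = 3827 kJ
Bonds formed (products):
  C=O: 4 × 788 = 3152
  O–H: 4 × 456 = 1824
  Σ(formed) = 4976 kJ
ΔH = Σ(broken) − Σ(formed) = 3827 − 4976 = −1149 kJ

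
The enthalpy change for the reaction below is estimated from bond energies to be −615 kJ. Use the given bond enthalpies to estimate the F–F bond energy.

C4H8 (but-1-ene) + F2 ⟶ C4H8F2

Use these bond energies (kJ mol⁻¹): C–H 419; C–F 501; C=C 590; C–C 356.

D(F–F) ≈ 153 kJ/mol

Let D be the F–F bond energy.
Σ(broken) = 2×356 + 8×419 + 1×590 + 1×D = 4654 + D
Σ(formed) = 3×356 + 2×501 + 8×419 = 5422
ΔH = Σ(broken) − Σ(formed) = (4654 + D) − (5422) = −768 + D
Setting this equal to −615 kJ gives D = 153 kJ/mol.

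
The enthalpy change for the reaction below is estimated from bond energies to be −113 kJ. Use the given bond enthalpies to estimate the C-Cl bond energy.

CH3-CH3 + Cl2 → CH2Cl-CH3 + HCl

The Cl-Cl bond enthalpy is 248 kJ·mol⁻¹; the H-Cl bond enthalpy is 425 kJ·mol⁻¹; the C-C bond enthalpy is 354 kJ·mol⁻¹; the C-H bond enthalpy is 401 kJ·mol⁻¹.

Let D be the C-Cl bond energy.
Σ(broken) = 1×354 + 6×401 + 1×248 = 3008
Σ(formed) = 1×354 + 1×D + 5×401 + 1×425 = 2784 + D
ΔH = Σ(broken) − Σ(formed) = (3008) − (2784 + D) = +224 − D
Setting this equal to −113 kJ gives D = 337 kJ/mol.

D(C-Cl) ≈ 337 kJ/mol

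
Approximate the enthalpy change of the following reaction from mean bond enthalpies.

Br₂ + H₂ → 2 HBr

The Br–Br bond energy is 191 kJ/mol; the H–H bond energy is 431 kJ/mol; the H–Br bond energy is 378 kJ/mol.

ΔH ≈ −134 kJ

Bonds broken (reactants):
  Br–Br: 1 × 191 = 191
  H–H: 1 × 431 = 431
  Σ(broken) = 622 kJ
Bonds formed (products):
  H–Br: 2 × 378 = 756
  Σ(formed) = 756 kJ
ΔH = Σ(broken) − Σ(formed) = 622 − 756 = −134 kJ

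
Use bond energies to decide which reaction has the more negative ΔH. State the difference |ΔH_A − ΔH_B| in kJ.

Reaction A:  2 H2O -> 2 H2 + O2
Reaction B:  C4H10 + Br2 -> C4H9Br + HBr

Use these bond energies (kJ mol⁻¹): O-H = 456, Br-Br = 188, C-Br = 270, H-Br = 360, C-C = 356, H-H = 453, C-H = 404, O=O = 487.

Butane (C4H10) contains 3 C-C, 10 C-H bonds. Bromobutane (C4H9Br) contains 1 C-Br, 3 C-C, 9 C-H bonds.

Reaction A:
  Bonds broken (reactants):
    O-H: 4 × 456 = 1824
    Σ(broken) = 1824 kJ
  Bonds formed (products):
    H-H: 2 × 453 = 906
    O=O: 1 × 487 = 487
    Σ(formed) = 1393 kJ
  ΔH_A = 1824 − 1393 = +431 kJ
Reaction B:
  Bonds broken (reactants):
    Br-Br: 1 × 188 = 188
    C-C: 3 × 356 = 1068
    C-H: 10 × 404 = 4040
    Σ(broken) = 5296 kJ
  Bonds formed (products):
    C-Br: 1 × 270 = 270
    C-C: 3 × 356 = 1068
    C-H: 9 × 404 = 3636
    H-Br: 1 × 360 = 360
    Σ(formed) = 5334 kJ
  ΔH_B = 5296 − 5334 = −38 kJ
ΔH_A − ΔH_B = +469 kJ, so reaction B has the more negative ΔH; |ΔH_A − ΔH_B| = 469 kJ.

Reaction B, by 469 kJ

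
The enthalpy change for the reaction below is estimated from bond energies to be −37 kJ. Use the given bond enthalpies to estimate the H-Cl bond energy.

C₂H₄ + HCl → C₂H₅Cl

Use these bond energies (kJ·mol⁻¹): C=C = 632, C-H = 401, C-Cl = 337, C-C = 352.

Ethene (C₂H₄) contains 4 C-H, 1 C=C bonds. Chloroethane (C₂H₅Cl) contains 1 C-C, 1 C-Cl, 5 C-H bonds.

D(H-Cl) ≈ 421 kJ/mol

Let D be the H-Cl bond energy.
Σ(broken) = 4×401 + 1×632 + 1×D = 2236 + D
Σ(formed) = 1×352 + 1×337 + 5×401 = 2694
ΔH = Σ(broken) − Σ(formed) = (2236 + D) − (2694) = −458 + D
Setting this equal to −37 kJ gives D = 421 kJ/mol.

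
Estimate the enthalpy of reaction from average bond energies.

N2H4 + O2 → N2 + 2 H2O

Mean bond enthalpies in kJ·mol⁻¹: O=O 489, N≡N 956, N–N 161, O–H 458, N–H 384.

ΔH ≈ −602 kJ

Bonds broken (reactants):
  N–H: 4 × 384 = 1536
  N–N: 1 × 161 = 161
  O=O: 1 × 489 = 489
  Σ(broken) = 2186 kJ
Bonds formed (products):
  N≡N: 1 × 956 = 956
  O–H: 4 × 458 = 1832
  Σ(formed) = 2788 kJ
ΔH = Σ(broken) − Σ(formed) = 2186 − 2788 = −602 kJ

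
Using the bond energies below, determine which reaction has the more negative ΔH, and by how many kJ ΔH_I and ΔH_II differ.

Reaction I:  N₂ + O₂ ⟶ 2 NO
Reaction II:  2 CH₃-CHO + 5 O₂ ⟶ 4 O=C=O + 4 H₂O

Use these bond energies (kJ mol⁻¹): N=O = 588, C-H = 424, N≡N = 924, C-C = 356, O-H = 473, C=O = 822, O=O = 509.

Reaction I:
  Bonds broken (reactants):
    N≡N: 1 × 924 = 924
    O=O: 1 × 509 = 509
    Σ(broken) = 1433 kJ
  Bonds formed (products):
    N=O: 2 × 588 = 1176
    Σ(formed) = 1176 kJ
  ΔH_I = 1433 − 1176 = +257 kJ
Reaction II:
  Bonds broken (reactants):
    C-C: 2 × 356 = 712
    C-H: 8 × 424 = 3392
    C=O: 2 × 822 = 1644
    O=O: 5 × 509 = 2545
    Σ(broken) = 8293 kJ
  Bonds formed (products):
    C=O: 8 × 822 = 6576
    O-H: 8 × 473 = 3784
    Σ(formed) = 10360 kJ
  ΔH_II = 8293 − 10360 = −2067 kJ
ΔH_I − ΔH_II = +2324 kJ, so reaction II has the more negative ΔH; |ΔH_I − ΔH_II| = 2324 kJ.

Reaction II, by 2324 kJ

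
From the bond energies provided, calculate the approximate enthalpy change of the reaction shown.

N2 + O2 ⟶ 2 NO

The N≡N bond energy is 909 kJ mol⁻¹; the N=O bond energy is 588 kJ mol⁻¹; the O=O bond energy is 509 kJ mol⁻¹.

Bonds broken (reactants):
  N≡N: 1 × 909 = 909
  O=O: 1 × 509 = 509
  Σ(broken) = 1418 kJ
Bonds formed (products):
  N=O: 2 × 588 = 1176
  Σ(formed) = 1176 kJ
ΔH = Σ(broken) − Σ(formed) = 1418 − 1176 = +242 kJ

ΔH ≈ +242 kJ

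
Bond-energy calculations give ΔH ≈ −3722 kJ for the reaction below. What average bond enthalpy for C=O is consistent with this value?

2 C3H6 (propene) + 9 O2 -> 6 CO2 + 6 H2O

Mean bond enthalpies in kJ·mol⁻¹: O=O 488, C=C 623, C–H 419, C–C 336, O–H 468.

Let D be the C=O bond energy.
Σ(broken) = 2×336 + 12×419 + 2×623 + 9×488 = 11338
Σ(formed) = 12×D + 12×468 = 5616 + 12D
ΔH = Σ(broken) − Σ(formed) = (11338) − (5616 + 12D) = +5722 − 12D
Setting this equal to −3722 kJ gives 12D = 9444, so D = 787 kJ/mol.

D(C=O) ≈ 787 kJ/mol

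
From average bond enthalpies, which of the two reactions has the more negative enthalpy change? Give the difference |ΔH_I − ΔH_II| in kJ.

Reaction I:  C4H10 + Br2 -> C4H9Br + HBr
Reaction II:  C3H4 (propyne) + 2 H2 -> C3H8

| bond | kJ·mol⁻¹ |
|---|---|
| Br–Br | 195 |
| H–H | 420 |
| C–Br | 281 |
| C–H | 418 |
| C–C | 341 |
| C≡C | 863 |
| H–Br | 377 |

Reaction I:
  Bonds broken (reactants):
    Br–Br: 1 × 195 = 195
    C–C: 3 × 341 = 1023
    C–H: 10 × 418 = 4180
    Σ(broken) = 5398 kJ
  Bonds formed (products):
    C–Br: 1 × 281 = 281
    C–C: 3 × 341 = 1023
    C–H: 9 × 418 = 3762
    H–Br: 1 × 377 = 377
    Σ(formed) = 5443 kJ
  ΔH_I = 5398 − 5443 = −45 kJ
Reaction II:
  Bonds broken (reactants):
    C≡C: 1 × 863 = 863
    C–C: 1 × 341 = 341
    C–H: 4 × 418 = 1672
    H–H: 2 × 420 = 840
    Σ(broken) = 3716 kJ
  Bonds formed (products):
    C–C: 2 × 341 = 682
    C–H: 8 × 418 = 3344
    Σ(formed) = 4026 kJ
  ΔH_II = 3716 − 4026 = −310 kJ
ΔH_I − ΔH_II = +265 kJ, so reaction II has the more negative ΔH; |ΔH_I − ΔH_II| = 265 kJ.

Reaction II, by 265 kJ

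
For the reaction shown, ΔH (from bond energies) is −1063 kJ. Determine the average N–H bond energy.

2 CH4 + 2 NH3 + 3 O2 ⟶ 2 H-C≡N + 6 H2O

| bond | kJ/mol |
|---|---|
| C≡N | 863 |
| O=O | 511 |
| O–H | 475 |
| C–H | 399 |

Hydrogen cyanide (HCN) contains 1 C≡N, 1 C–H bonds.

D(N–H) ≈ 406 kJ/mol

Let D be the N–H bond energy.
Σ(broken) = 8×399 + 6×D + 3×511 = 4725 + 6D
Σ(formed) = 2×863 + 2×399 + 12×475 = 8224
ΔH = Σ(broken) − Σ(formed) = (4725 + 6D) − (8224) = −3499 + 6D
Setting this equal to −1063 kJ gives 6D = 2436, so D = 406 kJ/mol.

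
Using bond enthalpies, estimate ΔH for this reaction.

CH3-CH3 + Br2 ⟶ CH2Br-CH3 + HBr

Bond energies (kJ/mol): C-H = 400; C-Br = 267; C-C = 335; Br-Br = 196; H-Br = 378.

ΔH ≈ −49 kJ

Bonds broken (reactants):
  Br-Br: 1 × 196 = 196
  C-C: 1 × 335 = 335
  C-H: 6 × 400 = 2400
  Σ(broken) = 2931 kJ
Bonds formed (products):
  C-Br: 1 × 267 = 267
  C-C: 1 × 335 = 335
  C-H: 5 × 400 = 2000
  H-Br: 1 × 378 = 378
  Σ(formed) = 2980 kJ
ΔH = Σ(broken) − Σ(formed) = 2931 − 2980 = −49 kJ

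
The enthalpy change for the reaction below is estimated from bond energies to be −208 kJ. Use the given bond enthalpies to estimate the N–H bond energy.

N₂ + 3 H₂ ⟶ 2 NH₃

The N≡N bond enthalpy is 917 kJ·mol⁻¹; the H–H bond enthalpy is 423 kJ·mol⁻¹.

D(N–H) ≈ 399 kJ/mol

Let D be the N–H bond energy.
Σ(broken) = 3×423 + 1×917 = 2186
Σ(formed) = 6×D = 6D
ΔH = Σ(broken) − Σ(formed) = (2186) − (6D) = +2186 − 6D
Setting this equal to −208 kJ gives 6D = 2394, so D = 399 kJ/mol.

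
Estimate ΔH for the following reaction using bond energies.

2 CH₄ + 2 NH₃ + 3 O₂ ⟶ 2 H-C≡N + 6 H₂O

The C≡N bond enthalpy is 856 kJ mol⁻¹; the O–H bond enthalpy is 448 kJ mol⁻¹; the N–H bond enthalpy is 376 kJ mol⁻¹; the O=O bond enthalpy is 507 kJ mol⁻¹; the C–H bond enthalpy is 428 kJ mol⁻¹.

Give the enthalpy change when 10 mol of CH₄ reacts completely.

ΔH = −3715 kJ

Bonds broken (reactants):
  C–H: 8 × 428 = 3424
  N–H: 6 × 376 = 2256
  O=O: 3 × 507 = 1521
  Σ(broken) = 7201 kJ
Bonds formed (products):
  C≡N: 2 × 856 = 1712
  C–H: 2 × 428 = 856
  O–H: 12 × 448 = 5376
  Σ(formed) = 7944 kJ
ΔH = Σ(broken) − Σ(formed) = 7201 − 7944 = −743 kJ
For 5× the reaction as written: 5 × (−743) = −3715 kJ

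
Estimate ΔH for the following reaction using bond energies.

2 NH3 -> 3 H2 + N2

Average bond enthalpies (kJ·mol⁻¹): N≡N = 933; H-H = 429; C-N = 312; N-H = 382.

Bonds broken (reactants):
  N-H: 6 × 382 = 2292
  Σ(broken) = 2292 kJ
Bonds formed (products):
  H-H: 3 × 429 = 1287
  N≡N: 1 × 933 = 933
  Σ(formed) = 2220 kJ
ΔH = Σ(broken) − Σ(formed) = 2292 − 2220 = +72 kJ

ΔH ≈ +72 kJ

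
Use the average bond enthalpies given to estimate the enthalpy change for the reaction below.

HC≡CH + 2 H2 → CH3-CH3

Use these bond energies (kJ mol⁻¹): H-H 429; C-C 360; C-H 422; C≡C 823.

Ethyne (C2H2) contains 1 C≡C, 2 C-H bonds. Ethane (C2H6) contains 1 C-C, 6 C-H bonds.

ΔH ≈ −367 kJ

Bonds broken (reactants):
  C≡C: 1 × 823 = 823
  C-H: 2 × 422 = 844
  H-H: 2 × 429 = 858
  Σ(broken) = 2525 kJ
Bonds formed (products):
  C-C: 1 × 360 = 360
  C-H: 6 × 422 = 2532
  Σ(formed) = 2892 kJ
ΔH = Σ(broken) − Σ(formed) = 2525 − 2892 = −367 kJ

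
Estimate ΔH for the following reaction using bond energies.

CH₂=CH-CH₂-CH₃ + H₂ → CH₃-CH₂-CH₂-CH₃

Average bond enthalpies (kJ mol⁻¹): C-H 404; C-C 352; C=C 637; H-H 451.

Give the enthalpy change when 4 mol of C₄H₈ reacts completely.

Bonds broken (reactants):
  C-C: 2 × 352 = 704
  C-H: 8 × 404 = 3232
  C=C: 1 × 637 = 637
  H-H: 1 × 451 = 451
  Σ(broken) = 5024 kJ
Bonds formed (products):
  C-C: 3 × 352 = 1056
  C-H: 10 × 404 = 4040
  Σ(formed) = 5096 kJ
ΔH = Σ(broken) − Σ(formed) = 5024 − 5096 = −72 kJ
For 4× the reaction as written: 4 × (−72) = −288 kJ

ΔH = −288 kJ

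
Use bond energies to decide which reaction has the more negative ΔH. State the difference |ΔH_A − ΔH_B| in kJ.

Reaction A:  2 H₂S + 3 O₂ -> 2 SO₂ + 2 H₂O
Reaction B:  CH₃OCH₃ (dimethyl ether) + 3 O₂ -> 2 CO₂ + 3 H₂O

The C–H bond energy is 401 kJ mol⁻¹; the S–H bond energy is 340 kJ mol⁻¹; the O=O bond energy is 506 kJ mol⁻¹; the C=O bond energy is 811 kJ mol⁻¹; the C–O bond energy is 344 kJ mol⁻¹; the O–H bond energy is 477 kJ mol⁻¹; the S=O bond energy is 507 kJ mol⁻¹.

Reaction A:
  Bonds broken (reactants):
    O=O: 3 × 506 = 1518
    S–H: 4 × 340 = 1360
    Σ(broken) = 2878 kJ
  Bonds formed (products):
    O–H: 4 × 477 = 1908
    S=O: 4 × 507 = 2028
    Σ(formed) = 3936 kJ
  ΔH_A = 2878 − 3936 = −1058 kJ
Reaction B:
  Bonds broken (reactants):
    C–H: 6 × 401 = 2406
    C–O: 2 × 344 = 688
    O=O: 3 × 506 = 1518
    Σ(broken) = 4612 kJ
  Bonds formed (products):
    C=O: 4 × 811 = 3244
    O–H: 6 × 477 = 2862
    Σ(formed) = 6106 kJ
  ΔH_B = 4612 − 6106 = −1494 kJ
ΔH_A − ΔH_B = +436 kJ, so reaction B has the more negative ΔH; |ΔH_A − ΔH_B| = 436 kJ.

Reaction B, by 436 kJ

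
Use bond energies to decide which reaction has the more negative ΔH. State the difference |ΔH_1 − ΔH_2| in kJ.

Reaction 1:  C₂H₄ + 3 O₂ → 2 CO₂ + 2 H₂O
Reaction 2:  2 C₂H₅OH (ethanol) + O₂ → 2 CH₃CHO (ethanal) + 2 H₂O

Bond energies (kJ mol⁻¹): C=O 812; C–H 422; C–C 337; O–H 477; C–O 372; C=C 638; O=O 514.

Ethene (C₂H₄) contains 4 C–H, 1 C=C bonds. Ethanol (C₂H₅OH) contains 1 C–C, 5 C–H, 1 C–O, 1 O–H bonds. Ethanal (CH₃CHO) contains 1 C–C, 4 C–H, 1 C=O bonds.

Reaction 1, by 812 kJ

Reaction 1:
  Bonds broken (reactants):
    C–H: 4 × 422 = 1688
    C=C: 1 × 638 = 638
    O=O: 3 × 514 = 1542
    Σ(broken) = 3868 kJ
  Bonds formed (products):
    C=O: 4 × 812 = 3248
    O–H: 4 × 477 = 1908
    Σ(formed) = 5156 kJ
  ΔH_1 = 3868 − 5156 = −1288 kJ
Reaction 2:
  Bonds broken (reactants):
    C–C: 2 × 337 = 674
    C–H: 10 × 422 = 4220
    C–O: 2 × 372 = 744
    O–H: 2 × 477 = 954
    O=O: 1 × 514 = 514
    Σ(broken) = 7106 kJ
  Bonds formed (products):
    C–C: 2 × 337 = 674
    C–H: 8 × 422 = 3376
    C=O: 2 × 812 = 1624
    O–H: 4 × 477 = 1908
    Σ(formed) = 7582 kJ
  ΔH_2 = 7106 − 7582 = −476 kJ
ΔH_1 − ΔH_2 = −812 kJ, so reaction 1 has the more negative ΔH; |ΔH_1 − ΔH_2| = 812 kJ.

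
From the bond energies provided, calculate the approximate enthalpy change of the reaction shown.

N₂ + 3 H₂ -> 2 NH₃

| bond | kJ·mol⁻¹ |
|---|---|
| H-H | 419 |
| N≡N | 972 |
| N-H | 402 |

Bonds broken (reactants):
  H-H: 3 × 419 = 1257
  N≡N: 1 × 972 = 972
  Σ(broken) = 2229 kJ
Bonds formed (products):
  N-H: 6 × 402 = 2412
  Σ(formed) = 2412 kJ
ΔH = Σ(broken) − Σ(formed) = 2229 − 2412 = −183 kJ

ΔH ≈ −183 kJ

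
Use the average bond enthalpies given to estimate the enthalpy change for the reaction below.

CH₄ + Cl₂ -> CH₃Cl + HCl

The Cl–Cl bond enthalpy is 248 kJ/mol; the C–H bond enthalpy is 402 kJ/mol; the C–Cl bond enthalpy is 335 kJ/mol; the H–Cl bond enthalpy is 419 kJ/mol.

ΔH ≈ −104 kJ

Bonds broken (reactants):
  C–H: 4 × 402 = 1608
  Cl–Cl: 1 × 248 = 248
  Σ(broken) = 1856 kJ
Bonds formed (products):
  C–Cl: 1 × 335 = 335
  C–H: 3 × 402 = 1206
  H–Cl: 1 × 419 = 419
  Σ(formed) = 1960 kJ
ΔH = Σ(broken) − Σ(formed) = 1856 − 1960 = −104 kJ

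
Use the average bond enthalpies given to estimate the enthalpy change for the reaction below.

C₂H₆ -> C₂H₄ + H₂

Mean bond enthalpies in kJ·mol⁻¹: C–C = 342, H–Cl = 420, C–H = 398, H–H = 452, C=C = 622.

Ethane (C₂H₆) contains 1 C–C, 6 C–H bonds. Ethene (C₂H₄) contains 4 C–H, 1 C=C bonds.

Bonds broken (reactants):
  C–C: 1 × 342 = 342
  C–H: 6 × 398 = 2388
  Σ(broken) = 2730 kJ
Bonds formed (products):
  C–H: 4 × 398 = 1592
  C=C: 1 × 622 = 622
  H–H: 1 × 452 = 452
  Σ(formed) = 2666 kJ
ΔH = Σ(broken) − Σ(formed) = 2730 − 2666 = +64 kJ

ΔH ≈ +64 kJ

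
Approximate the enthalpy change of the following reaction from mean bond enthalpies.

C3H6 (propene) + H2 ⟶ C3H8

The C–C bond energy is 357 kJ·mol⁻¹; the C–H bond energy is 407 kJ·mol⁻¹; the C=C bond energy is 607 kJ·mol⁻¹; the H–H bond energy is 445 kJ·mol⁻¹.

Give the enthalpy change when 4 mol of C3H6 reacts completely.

Bonds broken (reactants):
  C–C: 1 × 357 = 357
  C–H: 6 × 407 = 2442
  C=C: 1 × 607 = 607
  H–H: 1 × 445 = 445
  Σ(broken) = 3851 kJ
Bonds formed (products):
  C–C: 2 × 357 = 714
  C–H: 8 × 407 = 3256
  Σ(formed) = 3970 kJ
ΔH = Σ(broken) − Σ(formed) = 3851 − 3970 = −119 kJ
For 4× the reaction as written: 4 × (−119) = −476 kJ

ΔH = −476 kJ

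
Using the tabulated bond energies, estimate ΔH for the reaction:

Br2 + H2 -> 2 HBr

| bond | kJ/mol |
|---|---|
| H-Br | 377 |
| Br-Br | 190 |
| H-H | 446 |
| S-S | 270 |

ΔH ≈ −118 kJ

Bonds broken (reactants):
  Br-Br: 1 × 190 = 190
  H-H: 1 × 446 = 446
  Σ(broken) = 636 kJ
Bonds formed (products):
  H-Br: 2 × 377 = 754
  Σ(formed) = 754 kJ
ΔH = Σ(broken) − Σ(formed) = 636 − 754 = −118 kJ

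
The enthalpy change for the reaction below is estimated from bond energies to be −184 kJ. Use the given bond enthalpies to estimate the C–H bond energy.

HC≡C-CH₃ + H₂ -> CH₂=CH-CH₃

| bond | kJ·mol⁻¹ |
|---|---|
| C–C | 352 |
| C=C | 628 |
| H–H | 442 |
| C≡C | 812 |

D(C–H) ≈ 405 kJ/mol

Let D be the C–H bond energy.
Σ(broken) = 1×812 + 1×352 + 4×D + 1×442 = 1606 + 4D
Σ(formed) = 1×352 + 6×D + 1×628 = 980 + 6D
ΔH = Σ(broken) − Σ(formed) = (1606 + 4D) − (980 + 6D) = +626 − 2D
Setting this equal to −184 kJ gives 2D = 810, so D = 405 kJ/mol.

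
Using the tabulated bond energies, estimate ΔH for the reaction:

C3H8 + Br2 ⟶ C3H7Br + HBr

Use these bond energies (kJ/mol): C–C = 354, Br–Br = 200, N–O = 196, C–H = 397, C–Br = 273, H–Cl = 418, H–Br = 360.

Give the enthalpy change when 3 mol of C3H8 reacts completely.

ΔH = −108 kJ

Bonds broken (reactants):
  Br–Br: 1 × 200 = 200
  C–C: 2 × 354 = 708
  C–H: 8 × 397 = 3176
  Σ(broken) = 4084 kJ
Bonds formed (products):
  C–Br: 1 × 273 = 273
  C–C: 2 × 354 = 708
  C–H: 7 × 397 = 2779
  H–Br: 1 × 360 = 360
  Σ(formed) = 4120 kJ
ΔH = Σ(broken) − Σ(formed) = 4084 − 4120 = −36 kJ
For 3× the reaction as written: 3 × (−36) = −108 kJ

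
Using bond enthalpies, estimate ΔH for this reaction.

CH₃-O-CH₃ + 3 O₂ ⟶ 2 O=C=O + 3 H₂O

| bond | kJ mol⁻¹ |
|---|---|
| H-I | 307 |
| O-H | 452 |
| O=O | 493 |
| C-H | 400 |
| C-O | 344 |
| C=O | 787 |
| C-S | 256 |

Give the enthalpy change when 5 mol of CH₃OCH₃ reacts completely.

Bonds broken (reactants):
  C-H: 6 × 400 = 2400
  C-O: 2 × 344 = 688
  O=O: 3 × 493 = 1479
  Σ(broken) = 4567 kJ
Bonds formed (products):
  C=O: 4 × 787 = 3148
  O-H: 6 × 452 = 2712
  Σ(formed) = 5860 kJ
ΔH = Σ(broken) − Σ(formed) = 4567 − 5860 = −1293 kJ
For 5× the reaction as written: 5 × (−1293) = −6465 kJ

ΔH = −6465 kJ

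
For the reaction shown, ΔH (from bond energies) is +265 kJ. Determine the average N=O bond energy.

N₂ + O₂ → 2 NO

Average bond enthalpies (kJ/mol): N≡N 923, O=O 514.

D(N=O) ≈ 586 kJ/mol

Let D be the N=O bond energy.
Σ(broken) = 1×923 + 1×514 = 1437
Σ(formed) = 2×D = 2D
ΔH = Σ(broken) − Σ(formed) = (1437) − (2D) = +1437 − 2D
Setting this equal to +265 kJ gives 2D = 1172, so D = 586 kJ/mol.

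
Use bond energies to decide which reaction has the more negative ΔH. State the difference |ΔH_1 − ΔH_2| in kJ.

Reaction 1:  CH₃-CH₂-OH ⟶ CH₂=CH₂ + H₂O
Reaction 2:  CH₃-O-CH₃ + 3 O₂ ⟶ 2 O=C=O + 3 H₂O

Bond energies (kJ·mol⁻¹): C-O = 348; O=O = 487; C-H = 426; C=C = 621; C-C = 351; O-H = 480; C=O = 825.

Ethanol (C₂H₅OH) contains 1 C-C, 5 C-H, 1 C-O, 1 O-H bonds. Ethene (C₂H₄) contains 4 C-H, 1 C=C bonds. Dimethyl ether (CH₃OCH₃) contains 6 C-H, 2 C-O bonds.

Reaction 1:
  Bonds broken (reactants):
    C-C: 1 × 351 = 351
    C-H: 5 × 426 = 2130
    C-O: 1 × 348 = 348
    O-H: 1 × 480 = 480
    Σ(broken) = 3309 kJ
  Bonds formed (products):
    C-H: 4 × 426 = 1704
    C=C: 1 × 621 = 621
    O-H: 2 × 480 = 960
    Σ(formed) = 3285 kJ
  ΔH_1 = 3309 − 3285 = +24 kJ
Reaction 2:
  Bonds broken (reactants):
    C-H: 6 × 426 = 2556
    C-O: 2 × 348 = 696
    O=O: 3 × 487 = 1461
    Σ(broken) = 4713 kJ
  Bonds formed (products):
    C=O: 4 × 825 = 3300
    O-H: 6 × 480 = 2880
    Σ(formed) = 6180 kJ
  ΔH_2 = 4713 − 6180 = −1467 kJ
ΔH_1 − ΔH_2 = +1491 kJ, so reaction 2 has the more negative ΔH; |ΔH_1 − ΔH_2| = 1491 kJ.

Reaction 2, by 1491 kJ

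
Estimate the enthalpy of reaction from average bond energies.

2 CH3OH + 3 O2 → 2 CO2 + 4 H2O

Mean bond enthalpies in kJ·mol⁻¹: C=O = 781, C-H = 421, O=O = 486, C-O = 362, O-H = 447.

ΔH ≈ −1098 kJ

Bonds broken (reactants):
  C-H: 6 × 421 = 2526
  C-O: 2 × 362 = 724
  O-H: 2 × 447 = 894
  O=O: 3 × 486 = 1458
  Σ(broken) = 5602 kJ
Bonds formed (products):
  C=O: 4 × 781 = 3124
  O-H: 8 × 447 = 3576
  Σ(formed) = 6700 kJ
ΔH = Σ(broken) − Σ(formed) = 5602 − 6700 = −1098 kJ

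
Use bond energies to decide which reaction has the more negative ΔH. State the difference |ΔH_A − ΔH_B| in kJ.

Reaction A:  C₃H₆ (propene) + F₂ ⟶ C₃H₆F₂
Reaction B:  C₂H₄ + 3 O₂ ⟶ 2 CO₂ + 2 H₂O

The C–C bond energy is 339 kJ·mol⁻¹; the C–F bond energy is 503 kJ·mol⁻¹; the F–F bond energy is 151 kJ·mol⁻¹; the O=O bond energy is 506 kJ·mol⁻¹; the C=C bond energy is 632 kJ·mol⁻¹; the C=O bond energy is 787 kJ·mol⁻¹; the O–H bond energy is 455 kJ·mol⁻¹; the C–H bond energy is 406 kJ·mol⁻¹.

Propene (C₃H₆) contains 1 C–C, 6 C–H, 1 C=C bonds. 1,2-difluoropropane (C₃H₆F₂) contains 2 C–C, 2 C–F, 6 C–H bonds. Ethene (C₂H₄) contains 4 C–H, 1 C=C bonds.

Reaction B, by 632 kJ

Reaction A:
  Bonds broken (reactants):
    C–C: 1 × 339 = 339
    C–H: 6 × 406 = 2436
    C=C: 1 × 632 = 632
    F–F: 1 × 151 = 151
    Σ(broken) = 3558 kJ
  Bonds formed (products):
    C–C: 2 × 339 = 678
    C–F: 2 × 503 = 1006
    C–H: 6 × 406 = 2436
    Σ(formed) = 4120 kJ
  ΔH_A = 3558 − 4120 = −562 kJ
Reaction B:
  Bonds broken (reactants):
    C–H: 4 × 406 = 1624
    C=C: 1 × 632 = 632
    O=O: 3 × 506 = 1518
    Σ(broken) = 3774 kJ
  Bonds formed (products):
    C=O: 4 × 787 = 3148
    O–H: 4 × 455 = 1820
    Σ(formed) = 4968 kJ
  ΔH_B = 3774 − 4968 = −1194 kJ
ΔH_A − ΔH_B = +632 kJ, so reaction B has the more negative ΔH; |ΔH_A − ΔH_B| = 632 kJ.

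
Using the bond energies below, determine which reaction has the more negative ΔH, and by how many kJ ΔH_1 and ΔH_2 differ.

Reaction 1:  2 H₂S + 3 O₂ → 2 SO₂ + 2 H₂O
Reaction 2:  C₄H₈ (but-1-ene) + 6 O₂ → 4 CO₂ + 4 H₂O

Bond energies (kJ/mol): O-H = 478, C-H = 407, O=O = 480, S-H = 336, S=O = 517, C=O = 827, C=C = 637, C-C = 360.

Reaction 1:
  Bonds broken (reactants):
    O=O: 3 × 480 = 1440
    S-H: 4 × 336 = 1344
    Σ(broken) = 2784 kJ
  Bonds formed (products):
    O-H: 4 × 478 = 1912
    S=O: 4 × 517 = 2068
    Σ(formed) = 3980 kJ
  ΔH_1 = 2784 − 3980 = −1196 kJ
Reaction 2:
  Bonds broken (reactants):
    C-C: 2 × 360 = 720
    C-H: 8 × 407 = 3256
    C=C: 1 × 637 = 637
    O=O: 6 × 480 = 2880
    Σ(broken) = 7493 kJ
  Bonds formed (products):
    C=O: 8 × 827 = 6616
    O-H: 8 × 478 = 3824
    Σ(formed) = 10440 kJ
  ΔH_2 = 7493 − 10440 = −2947 kJ
ΔH_1 − ΔH_2 = +1751 kJ, so reaction 2 has the more negative ΔH; |ΔH_1 − ΔH_2| = 1751 kJ.

Reaction 2, by 1751 kJ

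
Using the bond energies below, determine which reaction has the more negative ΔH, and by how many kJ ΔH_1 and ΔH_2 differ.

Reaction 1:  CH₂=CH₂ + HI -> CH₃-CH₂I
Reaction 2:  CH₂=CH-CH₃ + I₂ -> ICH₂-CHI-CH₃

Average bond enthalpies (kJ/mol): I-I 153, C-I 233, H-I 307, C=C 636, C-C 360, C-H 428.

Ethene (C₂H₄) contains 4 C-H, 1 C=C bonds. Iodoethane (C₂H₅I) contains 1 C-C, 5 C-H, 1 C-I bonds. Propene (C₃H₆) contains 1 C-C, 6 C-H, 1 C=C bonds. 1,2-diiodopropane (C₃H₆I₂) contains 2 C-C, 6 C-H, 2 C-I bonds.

Reaction 1:
  Bonds broken (reactants):
    C-H: 4 × 428 = 1712
    C=C: 1 × 636 = 636
    H-I: 1 × 307 = 307
    Σ(broken) = 2655 kJ
  Bonds formed (products):
    C-C: 1 × 360 = 360
    C-H: 5 × 428 = 2140
    C-I: 1 × 233 = 233
    Σ(formed) = 2733 kJ
  ΔH_1 = 2655 − 2733 = −78 kJ
Reaction 2:
  Bonds broken (reactants):
    C-C: 1 × 360 = 360
    C-H: 6 × 428 = 2568
    C=C: 1 × 636 = 636
    I-I: 1 × 153 = 153
    Σ(broken) = 3717 kJ
  Bonds formed (products):
    C-C: 2 × 360 = 720
    C-H: 6 × 428 = 2568
    C-I: 2 × 233 = 466
    Σ(formed) = 3754 kJ
  ΔH_2 = 3717 − 3754 = −37 kJ
ΔH_1 − ΔH_2 = −41 kJ, so reaction 1 has the more negative ΔH; |ΔH_1 − ΔH_2| = 41 kJ.

Reaction 1, by 41 kJ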